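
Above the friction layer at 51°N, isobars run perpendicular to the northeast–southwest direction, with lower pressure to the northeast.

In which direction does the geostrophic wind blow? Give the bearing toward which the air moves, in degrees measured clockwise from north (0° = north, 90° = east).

The pressure-gradient force points toward the northeast (bearing 045°).
Geostrophic balance: in the Northern Hemisphere the Coriolis force deflects motion to the right, so the geostrophic wind blows 90° to the right of the pressure-gradient force (low pressure on the left).
Rotating 045° by 90° clockwise gives 135° — the wind blows toward the southeast.

135°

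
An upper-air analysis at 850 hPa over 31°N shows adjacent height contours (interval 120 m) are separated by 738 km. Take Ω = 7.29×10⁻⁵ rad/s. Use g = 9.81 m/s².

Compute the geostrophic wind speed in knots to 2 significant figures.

41 knots

Coriolis parameter at 31°N:
f = 2Ω sin φ = 2 × 7.29×10⁻⁵ × sin 31° = 7.51×10⁻⁵ s⁻¹
Height gradient: |∂Z/∂n| = 120 m / 738000 m = 1.63×10⁻⁴
On a pressure surface, geostrophic balance gives V_g = (g/f)|∂Z/∂n|:
V_g = 9.81 × 1.63×10⁻⁴ / 7.51×10⁻⁵ = 21.2 m/s
Converting: 21.2 m/s × 1.944 = 41 knots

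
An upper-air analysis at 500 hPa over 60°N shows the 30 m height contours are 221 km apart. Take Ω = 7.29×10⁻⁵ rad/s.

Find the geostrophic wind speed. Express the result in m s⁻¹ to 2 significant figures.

Coriolis parameter at 60°N:
f = 2Ω sin φ = 2 × 7.29×10⁻⁵ × sin 60° = 1.26×10⁻⁴ s⁻¹
Height gradient: |∂Z/∂n| = 30 m / 221000 m = 1.36×10⁻⁴
On a pressure surface, geostrophic balance gives V_g = (g/f)|∂Z/∂n|:
V_g = 9.81 × 1.36×10⁻⁴ / 1.26×10⁻⁴ = 10.5 m/s

11 m s⁻¹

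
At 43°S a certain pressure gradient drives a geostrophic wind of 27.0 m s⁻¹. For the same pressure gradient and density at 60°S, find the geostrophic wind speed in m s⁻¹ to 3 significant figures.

21.3 m s⁻¹

With the same pressure gradient and density, V_g ∝ 1/f ∝ 1/sin φ.
V₂ = V₁ · sin φ₁ / sin φ₂ = 27.0 × sin 43° / sin 60°
V₂ = 27.0 × 0.6820/0.8660 = 21.3 m s⁻¹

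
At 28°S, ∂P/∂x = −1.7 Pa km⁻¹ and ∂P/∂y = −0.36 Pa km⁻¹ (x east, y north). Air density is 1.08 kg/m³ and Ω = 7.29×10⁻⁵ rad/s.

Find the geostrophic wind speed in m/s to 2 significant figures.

Coriolis parameter at 28°S:
f = 2Ω sin φ = 2 × 7.29×10⁻⁵ × sin 28° = 6.84×10⁻⁵ s⁻¹
In the Southern Hemisphere f is negative: f = −6.84×10⁻⁵ s⁻¹.
Component geostrophic relations (x east, y north):
u_g = −(1/(fρ)) ∂P/∂y,  v_g = (1/(fρ)) ∂P/∂x
u_g = −(−0.36×10⁻³)/(−6.84×10⁻⁵ × 1.08) = −4.87 m/s;  v_g = (−1.7×10⁻³)/(−6.84×10⁻⁵ × 1.08) = 23.0 m/s
|V_g| = √(u_g² + v_g²) = 23.5 m/s

24 m/s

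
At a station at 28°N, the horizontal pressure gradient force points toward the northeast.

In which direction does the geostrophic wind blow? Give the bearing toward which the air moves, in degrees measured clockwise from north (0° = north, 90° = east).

135°

The pressure-gradient force points toward the northeast (bearing 045°).
Geostrophic balance: in the Northern Hemisphere the Coriolis force deflects motion to the right, so the geostrophic wind blows 90° to the right of the pressure-gradient force (low pressure on the left).
Rotating 045° by 90° clockwise gives 135° — the wind blows toward the southeast.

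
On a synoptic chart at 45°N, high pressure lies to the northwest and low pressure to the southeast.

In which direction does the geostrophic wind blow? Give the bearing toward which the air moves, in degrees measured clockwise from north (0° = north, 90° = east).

225°

The pressure-gradient force points toward the southeast (bearing 135°).
Geostrophic balance: in the Northern Hemisphere the Coriolis force deflects motion to the right, so the geostrophic wind blows 90° to the right of the pressure-gradient force (low pressure on the left).
Rotating 135° by 90° clockwise gives 225° — the wind blows toward the southwest.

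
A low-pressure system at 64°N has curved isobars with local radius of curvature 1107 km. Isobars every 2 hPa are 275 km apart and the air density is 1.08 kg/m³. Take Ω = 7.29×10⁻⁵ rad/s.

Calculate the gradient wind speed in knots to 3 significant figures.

9.66 knots

Coriolis parameter at 64°N:
f = 2Ω sin φ = 2 × 7.29×10⁻⁵ × sin 64° = 1.31×10⁻⁴ s⁻¹
Pressure gradient: |∂P/∂n| = 200 Pa / 275000 m = 7.27×10⁻⁴ Pa/m
Geostrophic speed: V_g = |∂P/∂n|/(fρ) = 7.27×10⁻⁴/(1.31×10⁻⁴ × 1.08) = 5.14 m/s
Around a low, centrifugal force acts outward with Coriolis, so pressure-gradient force balances both:
(1/ρ)|∂P/∂n| = fV + V²/R  →  V² + fR·V − fR·V_g = 0
With fR = 1.31×10⁻⁴ × 1107×10³ m = 145 m/s:
V = [−fR + √((fR)² + 4 fR V_g)]/2 = [−145 + √(145² + 4×145×5.14)]/2 = 4.97 m/s
Subgeostrophic (V < V_g = 5.14 m/s), as expected around a low.
Converting: 4.97 m/s × 1.944 = 9.66 knots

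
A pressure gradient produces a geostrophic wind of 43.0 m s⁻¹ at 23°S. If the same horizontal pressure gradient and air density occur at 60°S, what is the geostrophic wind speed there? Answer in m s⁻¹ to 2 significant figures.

With the same pressure gradient and density, V_g ∝ 1/f ∝ 1/sin φ.
V₂ = V₁ · sin φ₁ / sin φ₂ = 43.0 × sin 23° / sin 60°
V₂ = 43.0 × 0.3907/0.8660 = 19 m s⁻¹

19 m s⁻¹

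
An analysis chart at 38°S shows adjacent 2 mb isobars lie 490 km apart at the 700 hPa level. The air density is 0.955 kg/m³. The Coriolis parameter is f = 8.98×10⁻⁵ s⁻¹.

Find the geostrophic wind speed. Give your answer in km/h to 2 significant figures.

17 km/h

Pressure gradient: |∂P/∂n| = 200 Pa / 490000 m = 4.08×10⁻⁴ Pa/m
Geostrophic balance (pressure-gradient force = Coriolis force):
V_g = (1/(fρ)) |∂P/∂n| = 4.08×10⁻⁴ / (8.98×10⁻⁵ × 0.955) = 4.76 m/s
Converting: 4.76 m/s × 3.6 = 17 km/h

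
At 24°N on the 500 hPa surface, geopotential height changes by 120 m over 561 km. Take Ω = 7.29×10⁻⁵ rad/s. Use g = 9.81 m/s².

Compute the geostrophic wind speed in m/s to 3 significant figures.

Coriolis parameter at 24°N:
f = 2Ω sin φ = 2 × 7.29×10⁻⁵ × sin 24° = 5.93×10⁻⁵ s⁻¹
Height gradient: |∂Z/∂n| = 120 m / 561000 m = 2.14×10⁻⁴
On a pressure surface, geostrophic balance gives V_g = (g/f)|∂Z/∂n|:
V_g = 9.81 × 2.14×10⁻⁴ / 5.93×10⁻⁵ = 35.4 m/s

35.4 m/s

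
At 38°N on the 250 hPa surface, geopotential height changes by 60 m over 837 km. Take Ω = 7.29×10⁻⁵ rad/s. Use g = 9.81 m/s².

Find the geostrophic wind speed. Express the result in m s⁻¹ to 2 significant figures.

Coriolis parameter at 38°N:
f = 2Ω sin φ = 2 × 7.29×10⁻⁵ × sin 38° = 8.98×10⁻⁵ s⁻¹
Height gradient: |∂Z/∂n| = 60 m / 837000 m = 7.17×10⁻⁵
On a pressure surface, geostrophic balance gives V_g = (g/f)|∂Z/∂n|:
V_g = 9.81 × 7.17×10⁻⁵ / 8.98×10⁻⁵ = 7.83 m/s

7.8 m s⁻¹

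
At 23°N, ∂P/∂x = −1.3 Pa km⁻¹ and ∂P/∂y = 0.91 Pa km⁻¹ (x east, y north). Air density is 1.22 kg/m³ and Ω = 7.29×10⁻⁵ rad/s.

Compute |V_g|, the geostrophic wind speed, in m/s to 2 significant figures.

Coriolis parameter at 23°N:
f = 2Ω sin φ = 2 × 7.29×10⁻⁵ × sin 23° = 5.70×10⁻⁵ s⁻¹
Component geostrophic relations (x east, y north):
u_g = −(1/(fρ)) ∂P/∂y,  v_g = (1/(fρ)) ∂P/∂x
u_g = −(0.91×10⁻³)/(5.70×10⁻⁵ × 1.22) = −13.1 m/s;  v_g = (−1.3×10⁻³)/(5.70×10⁻⁵ × 1.22) = −18.7 m/s
|V_g| = √(u_g² + v_g²) = 22.8 m/s

23 m/s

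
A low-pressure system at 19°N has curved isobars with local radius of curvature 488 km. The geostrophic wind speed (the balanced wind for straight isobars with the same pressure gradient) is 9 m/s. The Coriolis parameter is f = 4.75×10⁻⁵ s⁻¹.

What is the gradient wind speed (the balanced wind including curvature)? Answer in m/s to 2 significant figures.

6.9 m/s

Around a low, centrifugal force acts outward with Coriolis, so pressure-gradient force balances both:
(1/ρ)|∂P/∂n| = fV + V²/R  →  V² + fR·V − fR·V_g = 0
With fR = 4.75×10⁻⁵ × 488×10³ m = 23.2 m/s:
V = [−fR + √((fR)² + 4 fR V_g)]/2 = [−23.2 + √(23.2² + 4×23.2×9)]/2 = 6.93 m/s
Subgeostrophic (V < V_g = 9 m/s), as expected around a low.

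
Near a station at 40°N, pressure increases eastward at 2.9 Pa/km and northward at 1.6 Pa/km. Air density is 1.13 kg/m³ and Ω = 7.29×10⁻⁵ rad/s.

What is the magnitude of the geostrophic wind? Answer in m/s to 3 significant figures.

31.3 m/s

Coriolis parameter at 40°N:
f = 2Ω sin φ = 2 × 7.29×10⁻⁵ × sin 40° = 9.37×10⁻⁵ s⁻¹
Component geostrophic relations (x east, y north):
u_g = −(1/(fρ)) ∂P/∂y,  v_g = (1/(fρ)) ∂P/∂x
u_g = −(1.6×10⁻³)/(9.37×10⁻⁵ × 1.13) = −15.1 m/s;  v_g = (2.9×10⁻³)/(9.37×10⁻⁵ × 1.13) = 27.4 m/s
|V_g| = √(u_g² + v_g²) = 31.3 m/s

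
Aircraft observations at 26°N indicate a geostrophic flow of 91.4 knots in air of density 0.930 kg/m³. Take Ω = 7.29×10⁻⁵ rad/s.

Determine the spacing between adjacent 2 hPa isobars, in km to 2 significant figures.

72 km

Coriolis parameter at 26°N:
f = 2Ω sin φ = 2 × 7.29×10⁻⁵ × sin 26° = 6.39×10⁻⁵ s⁻¹
Wind speed in SI: 91.4 knots = 47.0 m/s
Geostrophic balance rearranged: |∂P/∂n| = f ρ V_g
|∂P/∂n| = 6.39×10⁻⁵ × 0.930 × 47.0 = 2.79×10⁻³ Pa/m
Isobar spacing: Δn = ΔP/|∂P/∂n| = 200 Pa / 2.79×10⁻³ Pa/m = 71559 m ≈ 72 km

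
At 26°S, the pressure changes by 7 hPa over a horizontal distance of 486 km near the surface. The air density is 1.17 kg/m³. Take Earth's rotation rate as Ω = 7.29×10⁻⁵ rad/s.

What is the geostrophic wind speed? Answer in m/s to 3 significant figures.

Coriolis parameter at 26°S:
f = 2Ω sin φ = 2 × 7.29×10⁻⁵ × sin 26° = 6.39×10⁻⁵ s⁻¹
Pressure gradient: |∂P/∂n| = 700 Pa / 486000 m = 1.44×10⁻³ Pa/m
Geostrophic balance (pressure-gradient force = Coriolis force):
V_g = (1/(fρ)) |∂P/∂n| = 1.44×10⁻³ / (6.39×10⁻⁵ × 1.17) = 19.3 m/s

19.3 m/s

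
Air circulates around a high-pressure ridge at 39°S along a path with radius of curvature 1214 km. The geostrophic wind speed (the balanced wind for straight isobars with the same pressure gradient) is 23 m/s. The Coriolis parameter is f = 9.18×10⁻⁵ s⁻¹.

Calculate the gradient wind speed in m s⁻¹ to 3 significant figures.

Around a high, pressure-gradient force acts outward with centrifugal, so Coriolis balances both:
fV = (1/ρ)|∂P/∂n| + V²/R  →  V² − fR·V + fR·V_g = 0
With fR = 9.18×10⁻⁵ × 1214×10³ m = 111 m/s:
V = [fR − √((fR)² − 4 fR V_g)]/2 = [111 − √(111² − 4×111×23)]/2 = 32.4 m/s
Supergeostrophic (V > V_g = 23 m/s), as expected around a high.

32.4 m s⁻¹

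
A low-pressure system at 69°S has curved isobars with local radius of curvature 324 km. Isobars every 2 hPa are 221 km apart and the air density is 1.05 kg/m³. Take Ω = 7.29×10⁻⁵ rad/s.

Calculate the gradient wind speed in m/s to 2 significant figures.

5.6 m/s

Coriolis parameter at 69°S:
f = 2Ω sin φ = 2 × 7.29×10⁻⁵ × sin 69° = 1.36×10⁻⁴ s⁻¹
Pressure gradient: |∂P/∂n| = 200 Pa / 221000 m = 9.05×10⁻⁴ Pa/m
Geostrophic speed: V_g = |∂P/∂n|/(fρ) = 9.05×10⁻⁴/(1.36×10⁻⁴ × 1.05) = 6.33 m/s
Around a low, centrifugal force acts outward with Coriolis, so pressure-gradient force balances both:
(1/ρ)|∂P/∂n| = fV + V²/R  →  V² + fR·V − fR·V_g = 0
With fR = 1.36×10⁻⁴ × 324×10³ m = 44.1 m/s:
V = [−fR + √((fR)² + 4 fR V_g)]/2 = [−44.1 + √(44.1² + 4×44.1×6.33)]/2 = 5.62 m/s
Subgeostrophic (V < V_g = 6.33 m/s), as expected around a low.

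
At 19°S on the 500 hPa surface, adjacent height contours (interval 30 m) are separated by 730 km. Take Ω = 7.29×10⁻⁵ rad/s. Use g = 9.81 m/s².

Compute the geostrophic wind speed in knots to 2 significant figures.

Coriolis parameter at 19°S:
f = 2Ω sin φ = 2 × 7.29×10⁻⁵ × sin 19° = 4.75×10⁻⁵ s⁻¹
Height gradient: |∂Z/∂n| = 30 m / 730000 m = 4.11×10⁻⁵
On a pressure surface, geostrophic balance gives V_g = (g/f)|∂Z/∂n|:
V_g = 9.81 × 4.11×10⁻⁵ / 4.75×10⁻⁵ = 8.49 m/s
Converting: 8.49 m/s × 1.944 = 17 knots

17 knots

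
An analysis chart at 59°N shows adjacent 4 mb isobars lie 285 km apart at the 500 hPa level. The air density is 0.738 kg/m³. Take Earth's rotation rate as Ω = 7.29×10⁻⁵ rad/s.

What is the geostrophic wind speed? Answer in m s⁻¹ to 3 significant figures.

Coriolis parameter at 59°N:
f = 2Ω sin φ = 2 × 7.29×10⁻⁵ × sin 59° = 1.25×10⁻⁴ s⁻¹
Pressure gradient: |∂P/∂n| = 400 Pa / 285000 m = 1.40×10⁻³ Pa/m
Geostrophic balance (pressure-gradient force = Coriolis force):
V_g = (1/(fρ)) |∂P/∂n| = 1.40×10⁻³ / (1.25×10⁻⁴ × 0.738) = 15.2 m/s

15.2 m s⁻¹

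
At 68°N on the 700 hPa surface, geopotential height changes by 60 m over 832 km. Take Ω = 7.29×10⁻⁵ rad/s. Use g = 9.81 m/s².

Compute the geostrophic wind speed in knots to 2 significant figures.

Coriolis parameter at 68°N:
f = 2Ω sin φ = 2 × 7.29×10⁻⁵ × sin 68° = 1.35×10⁻⁴ s⁻¹
Height gradient: |∂Z/∂n| = 60 m / 832000 m = 7.21×10⁻⁵
On a pressure surface, geostrophic balance gives V_g = (g/f)|∂Z/∂n|:
V_g = 9.81 × 7.21×10⁻⁵ / 1.35×10⁻⁴ = 5.23 m/s
Converting: 5.23 m/s × 1.944 = 10 knots

10 knots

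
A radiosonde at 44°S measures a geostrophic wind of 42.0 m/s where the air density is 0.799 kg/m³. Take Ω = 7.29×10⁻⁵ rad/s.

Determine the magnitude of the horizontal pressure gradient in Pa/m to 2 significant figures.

3.4×10⁻³ Pa/m

Coriolis parameter at 44°S:
f = 2Ω sin φ = 2 × 7.29×10⁻⁵ × sin 44° = 1.01×10⁻⁴ s⁻¹
Geostrophic balance rearranged: |∂P/∂n| = f ρ V_g
|∂P/∂n| = 1.01×10⁻⁴ × 0.799 × 42.0 = 3.40×10⁻³ Pa/m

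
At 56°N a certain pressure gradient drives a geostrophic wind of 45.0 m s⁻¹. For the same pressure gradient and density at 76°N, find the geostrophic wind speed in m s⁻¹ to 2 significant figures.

38 m s⁻¹

With the same pressure gradient and density, V_g ∝ 1/f ∝ 1/sin φ.
V₂ = V₁ · sin φ₁ / sin φ₂ = 45.0 × sin 56° / sin 76°
V₂ = 45.0 × 0.8290/0.9703 = 38 m s⁻¹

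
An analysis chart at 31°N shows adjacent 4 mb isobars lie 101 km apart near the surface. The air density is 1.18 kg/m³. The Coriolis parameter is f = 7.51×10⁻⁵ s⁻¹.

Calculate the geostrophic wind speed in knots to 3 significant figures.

Pressure gradient: |∂P/∂n| = 400 Pa / 101000 m = 3.96×10⁻³ Pa/m
Geostrophic balance (pressure-gradient force = Coriolis force):
V_g = (1/(fρ)) |∂P/∂n| = 3.96×10⁻³ / (7.51×10⁻⁵ × 1.18) = 44.7 m/s
Converting: 44.7 m/s × 1.944 = 86.9 knots

86.9 knots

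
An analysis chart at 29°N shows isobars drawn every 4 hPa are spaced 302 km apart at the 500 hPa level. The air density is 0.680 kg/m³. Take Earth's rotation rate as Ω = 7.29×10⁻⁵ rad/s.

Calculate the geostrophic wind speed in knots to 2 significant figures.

Coriolis parameter at 29°N:
f = 2Ω sin φ = 2 × 7.29×10⁻⁵ × sin 29° = 7.07×10⁻⁵ s⁻¹
Pressure gradient: |∂P/∂n| = 400 Pa / 302000 m = 1.32×10⁻³ Pa/m
Geostrophic balance (pressure-gradient force = Coriolis force):
V_g = (1/(fρ)) |∂P/∂n| = 1.32×10⁻³ / (7.07×10⁻⁵ × 0.680) = 27.6 m/s
Converting: 27.6 m/s × 1.944 = 54 knots

54 knots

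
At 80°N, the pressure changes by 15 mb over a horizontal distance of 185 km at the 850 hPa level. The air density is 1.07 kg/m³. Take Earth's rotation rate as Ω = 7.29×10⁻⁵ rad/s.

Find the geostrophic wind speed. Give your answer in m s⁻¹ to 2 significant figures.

53 m s⁻¹

Coriolis parameter at 80°N:
f = 2Ω sin φ = 2 × 7.29×10⁻⁵ × sin 80° = 1.44×10⁻⁴ s⁻¹
Pressure gradient: |∂P/∂n| = 1500 Pa / 185000 m = 8.11×10⁻³ Pa/m
Geostrophic balance (pressure-gradient force = Coriolis force):
V_g = (1/(fρ)) |∂P/∂n| = 8.11×10⁻³ / (1.44×10⁻⁴ × 1.07) = 52.8 m/s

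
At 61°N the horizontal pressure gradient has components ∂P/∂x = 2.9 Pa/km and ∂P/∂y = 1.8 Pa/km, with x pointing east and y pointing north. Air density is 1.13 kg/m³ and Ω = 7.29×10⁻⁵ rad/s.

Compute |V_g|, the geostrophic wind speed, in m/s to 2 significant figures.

24 m/s

Coriolis parameter at 61°N:
f = 2Ω sin φ = 2 × 7.29×10⁻⁵ × sin 61° = 1.28×10⁻⁴ s⁻¹
Component geostrophic relations (x east, y north):
u_g = −(1/(fρ)) ∂P/∂y,  v_g = (1/(fρ)) ∂P/∂x
u_g = −(1.8×10⁻³)/(1.28×10⁻⁴ × 1.13) = −12.5 m/s;  v_g = (2.9×10⁻³)/(1.28×10⁻⁴ × 1.13) = 20.1 m/s
|V_g| = √(u_g² + v_g²) = 23.7 m/s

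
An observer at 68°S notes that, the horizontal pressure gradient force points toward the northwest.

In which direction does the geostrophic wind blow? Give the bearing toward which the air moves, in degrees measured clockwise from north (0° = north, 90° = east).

The pressure-gradient force points toward the northwest (bearing 315°).
Geostrophic balance: in the Southern Hemisphere the Coriolis force deflects motion to the left, so the geostrophic wind blows 90° to the left of the pressure-gradient force (low pressure on the right).
Rotating 315° by 90° counterclockwise gives 225° — the wind blows toward the southwest.

225°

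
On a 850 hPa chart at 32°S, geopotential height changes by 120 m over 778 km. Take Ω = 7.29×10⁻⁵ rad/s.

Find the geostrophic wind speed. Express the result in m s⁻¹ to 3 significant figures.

19.6 m s⁻¹

Coriolis parameter at 32°S:
f = 2Ω sin φ = 2 × 7.29×10⁻⁵ × sin 32° = 7.73×10⁻⁵ s⁻¹
Height gradient: |∂Z/∂n| = 120 m / 778000 m = 1.54×10⁻⁴
On a pressure surface, geostrophic balance gives V_g = (g/f)|∂Z/∂n|:
V_g = 9.81 × 1.54×10⁻⁴ / 7.73×10⁻⁵ = 19.6 m/s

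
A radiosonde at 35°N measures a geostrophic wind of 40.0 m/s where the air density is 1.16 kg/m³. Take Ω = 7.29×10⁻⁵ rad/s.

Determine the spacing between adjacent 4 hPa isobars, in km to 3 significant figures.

Coriolis parameter at 35°N:
f = 2Ω sin φ = 2 × 7.29×10⁻⁵ × sin 35° = 8.36×10⁻⁵ s⁻¹
Geostrophic balance rearranged: |∂P/∂n| = f ρ V_g
|∂P/∂n| = 8.36×10⁻⁵ × 1.16 × 40.0 = 3.88×10⁻³ Pa/m
Isobar spacing: Δn = ΔP/|∂P/∂n| = 400 Pa / 3.88×10⁻³ Pa/m = 103084 m ≈ 103 km

103 km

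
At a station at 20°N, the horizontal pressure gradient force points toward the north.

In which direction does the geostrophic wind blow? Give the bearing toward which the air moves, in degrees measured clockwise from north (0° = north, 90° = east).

090°

The pressure-gradient force points toward the north (bearing 000°).
Geostrophic balance: in the Northern Hemisphere the Coriolis force deflects motion to the right, so the geostrophic wind blows 90° to the right of the pressure-gradient force (low pressure on the left).
Rotating 000° by 90° clockwise gives 090° — the wind blows toward the east.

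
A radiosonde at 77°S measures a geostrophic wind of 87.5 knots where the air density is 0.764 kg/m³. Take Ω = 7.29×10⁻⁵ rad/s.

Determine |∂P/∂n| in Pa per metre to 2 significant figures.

Coriolis parameter at 77°S:
f = 2Ω sin φ = 2 × 7.29×10⁻⁵ × sin 77° = 1.42×10⁻⁴ s⁻¹
Wind speed in SI: 87.5 knots = 45.0 m/s
Geostrophic balance rearranged: |∂P/∂n| = f ρ V_g
|∂P/∂n| = 1.42×10⁻⁴ × 0.764 × 45.0 = 4.89×10⁻³ Pa/m

4.9×10⁻³ Pa/m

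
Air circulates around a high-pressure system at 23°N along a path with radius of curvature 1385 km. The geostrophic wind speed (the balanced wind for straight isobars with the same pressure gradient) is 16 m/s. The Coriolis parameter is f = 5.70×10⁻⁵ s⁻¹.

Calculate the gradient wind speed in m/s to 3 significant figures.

22.3 m/s

Around a high, pressure-gradient force acts outward with centrifugal, so Coriolis balances both:
fV = (1/ρ)|∂P/∂n| + V²/R  →  V² − fR·V + fR·V_g = 0
With fR = 5.70×10⁻⁵ × 1385×10³ m = 78.9 m/s:
V = [fR − √((fR)² − 4 fR V_g)]/2 = [78.9 − √(78.9² − 4×78.9×16)]/2 = 22.3 m/s
Supergeostrophic (V > V_g = 16 m/s), as expected around a high.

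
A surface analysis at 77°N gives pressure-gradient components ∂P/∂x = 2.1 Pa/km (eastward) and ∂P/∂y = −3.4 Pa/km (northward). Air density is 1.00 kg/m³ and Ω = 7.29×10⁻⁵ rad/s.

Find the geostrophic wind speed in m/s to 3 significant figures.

Coriolis parameter at 77°N:
f = 2Ω sin φ = 2 × 7.29×10⁻⁵ × sin 77° = 1.42×10⁻⁴ s⁻¹
Component geostrophic relations (x east, y north):
u_g = −(1/(fρ)) ∂P/∂y,  v_g = (1/(fρ)) ∂P/∂x
u_g = −(−3.4×10⁻³)/(1.42×10⁻⁴ × 1.00) = 23.9 m/s;  v_g = (2.1×10⁻³)/(1.42×10⁻⁴ × 1.00) = 14.8 m/s
|V_g| = √(u_g² + v_g²) = 28.1 m/s

28.1 m/s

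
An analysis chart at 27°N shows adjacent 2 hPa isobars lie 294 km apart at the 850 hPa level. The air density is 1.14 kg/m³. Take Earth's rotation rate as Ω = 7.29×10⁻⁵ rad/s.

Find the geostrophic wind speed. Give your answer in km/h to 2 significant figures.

32 km/h

Coriolis parameter at 27°N:
f = 2Ω sin φ = 2 × 7.29×10⁻⁵ × sin 27° = 6.62×10⁻⁵ s⁻¹
Pressure gradient: |∂P/∂n| = 200 Pa / 294000 m = 6.80×10⁻⁴ Pa/m
Geostrophic balance (pressure-gradient force = Coriolis force):
V_g = (1/(fρ)) |∂P/∂n| = 6.80×10⁻⁴ / (6.62×10⁻⁵ × 1.14) = 9.02 m/s
Converting: 9.02 m/s × 3.6 = 32 km/h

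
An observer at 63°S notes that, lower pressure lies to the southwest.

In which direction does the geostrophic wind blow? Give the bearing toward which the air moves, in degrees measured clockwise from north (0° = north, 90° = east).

The pressure-gradient force points toward the southwest (bearing 225°).
Geostrophic balance: in the Southern Hemisphere the Coriolis force deflects motion to the left, so the geostrophic wind blows 90° to the left of the pressure-gradient force (low pressure on the right).
Rotating 225° by 90° counterclockwise gives 135° — the wind blows toward the southeast.

135°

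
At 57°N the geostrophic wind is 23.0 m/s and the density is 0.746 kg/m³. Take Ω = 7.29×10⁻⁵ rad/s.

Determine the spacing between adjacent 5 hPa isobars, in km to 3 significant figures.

238 km

Coriolis parameter at 57°N:
f = 2Ω sin φ = 2 × 7.29×10⁻⁵ × sin 57° = 1.22×10⁻⁴ s⁻¹
Geostrophic balance rearranged: |∂P/∂n| = f ρ V_g
|∂P/∂n| = 1.22×10⁻⁴ × 0.746 × 23.0 = 2.10×10⁻³ Pa/m
Isobar spacing: Δn = ΔP/|∂P/∂n| = 500 Pa / 2.10×10⁻³ Pa/m = 238317 m ≈ 238 km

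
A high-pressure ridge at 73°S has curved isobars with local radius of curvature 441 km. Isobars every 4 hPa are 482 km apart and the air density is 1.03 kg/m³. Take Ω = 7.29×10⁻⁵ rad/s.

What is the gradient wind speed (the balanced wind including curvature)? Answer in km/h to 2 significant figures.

23 km/h

Coriolis parameter at 73°S:
f = 2Ω sin φ = 2 × 7.29×10⁻⁵ × sin 73° = 1.39×10⁻⁴ s⁻¹
Pressure gradient: |∂P/∂n| = 400 Pa / 482000 m = 8.30×10⁻⁴ Pa/m
Geostrophic speed: V_g = |∂P/∂n|/(fρ) = 8.30×10⁻⁴/(1.39×10⁻⁴ × 1.03) = 5.78 m/s
Around a high, pressure-gradient force acts outward with centrifugal, so Coriolis balances both:
fV = (1/ρ)|∂P/∂n| + V²/R  →  V² − fR·V + fR·V_g = 0
With fR = 1.39×10⁻⁴ × 441×10³ m = 61.5 m/s:
V = [fR − √((fR)² − 4 fR V_g)]/2 = [61.5 − √(61.5² − 4×61.5×5.78)]/2 = 6.46 m/s
Supergeostrophic (V > V_g = 5.78 m/s), as expected around a high.
Converting: 6.46 m/s × 3.6 = 23 km/h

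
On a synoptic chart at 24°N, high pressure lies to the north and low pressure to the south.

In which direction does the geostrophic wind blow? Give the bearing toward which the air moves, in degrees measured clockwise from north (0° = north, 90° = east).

270°

The pressure-gradient force points toward the south (bearing 180°).
Geostrophic balance: in the Northern Hemisphere the Coriolis force deflects motion to the right, so the geostrophic wind blows 90° to the right of the pressure-gradient force (low pressure on the left).
Rotating 180° by 90° clockwise gives 270° — the wind blows toward the west.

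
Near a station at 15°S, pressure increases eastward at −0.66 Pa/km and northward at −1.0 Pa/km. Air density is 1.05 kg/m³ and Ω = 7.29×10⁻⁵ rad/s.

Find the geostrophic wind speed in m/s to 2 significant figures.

Coriolis parameter at 15°S:
f = 2Ω sin φ = 2 × 7.29×10⁻⁵ × sin 15° = 3.77×10⁻⁵ s⁻¹
In the Southern Hemisphere f is negative: f = −3.77×10⁻⁵ s⁻¹.
Component geostrophic relations (x east, y north):
u_g = −(1/(fρ)) ∂P/∂y,  v_g = (1/(fρ)) ∂P/∂x
u_g = −(−1.0×10⁻³)/(−3.77×10⁻⁵ × 1.05) = −25.2 m/s;  v_g = (−0.66×10⁻³)/(−3.77×10⁻⁵ × 1.05) = 16.7 m/s
|V_g| = √(u_g² + v_g²) = 30.2 m/s

30 m/s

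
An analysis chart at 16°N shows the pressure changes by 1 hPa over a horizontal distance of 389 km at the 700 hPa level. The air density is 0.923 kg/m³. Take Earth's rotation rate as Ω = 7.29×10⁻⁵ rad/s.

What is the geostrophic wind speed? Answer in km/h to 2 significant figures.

25 km/h

Coriolis parameter at 16°N:
f = 2Ω sin φ = 2 × 7.29×10⁻⁵ × sin 16° = 4.02×10⁻⁵ s⁻¹
Pressure gradient: |∂P/∂n| = 100 Pa / 389000 m = 2.57×10⁻⁴ Pa/m
Geostrophic balance (pressure-gradient force = Coriolis force):
V_g = (1/(fρ)) |∂P/∂n| = 2.57×10⁻⁴ / (4.02×10⁻⁵ × 0.923) = 6.93 m/s
Converting: 6.93 m/s × 3.6 = 25 km/h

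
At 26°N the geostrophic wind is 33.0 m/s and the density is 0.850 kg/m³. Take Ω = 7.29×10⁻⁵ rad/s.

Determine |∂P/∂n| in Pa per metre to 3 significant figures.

1.79×10⁻³ Pa/m

Coriolis parameter at 26°N:
f = 2Ω sin φ = 2 × 7.29×10⁻⁵ × sin 26° = 6.39×10⁻⁵ s⁻¹
Geostrophic balance rearranged: |∂P/∂n| = f ρ V_g
|∂P/∂n| = 6.39×10⁻⁵ × 0.850 × 33.0 = 1.79×10⁻³ Pa/m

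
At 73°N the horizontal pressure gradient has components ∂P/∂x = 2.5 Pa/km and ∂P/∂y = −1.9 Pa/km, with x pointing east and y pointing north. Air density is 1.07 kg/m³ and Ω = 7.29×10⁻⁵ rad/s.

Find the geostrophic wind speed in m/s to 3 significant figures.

21.0 m/s

Coriolis parameter at 73°N:
f = 2Ω sin φ = 2 × 7.29×10⁻⁵ × sin 73° = 1.39×10⁻⁴ s⁻¹
Component geostrophic relations (x east, y north):
u_g = −(1/(fρ)) ∂P/∂y,  v_g = (1/(fρ)) ∂P/∂x
u_g = −(−1.9×10⁻³)/(1.39×10⁻⁴ × 1.07) = 12.7 m/s;  v_g = (2.5×10⁻³)/(1.39×10⁻⁴ × 1.07) = 16.8 m/s
|V_g| = √(u_g² + v_g²) = 21.0 m/s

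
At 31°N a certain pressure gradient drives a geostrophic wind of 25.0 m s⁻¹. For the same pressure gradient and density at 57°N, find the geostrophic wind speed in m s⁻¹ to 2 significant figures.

With the same pressure gradient and density, V_g ∝ 1/f ∝ 1/sin φ.
V₂ = V₁ · sin φ₁ / sin φ₂ = 25.0 × sin 31° / sin 57°
V₂ = 25.0 × 0.5150/0.8387 = 15 m s⁻¹

15 m s⁻¹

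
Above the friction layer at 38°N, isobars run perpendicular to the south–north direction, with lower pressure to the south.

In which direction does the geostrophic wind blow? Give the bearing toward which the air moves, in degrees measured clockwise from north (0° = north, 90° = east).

The pressure-gradient force points toward the south (bearing 180°).
Geostrophic balance: in the Northern Hemisphere the Coriolis force deflects motion to the right, so the geostrophic wind blows 90° to the right of the pressure-gradient force (low pressure on the left).
Rotating 180° by 90° clockwise gives 270° — the wind blows toward the west.

270°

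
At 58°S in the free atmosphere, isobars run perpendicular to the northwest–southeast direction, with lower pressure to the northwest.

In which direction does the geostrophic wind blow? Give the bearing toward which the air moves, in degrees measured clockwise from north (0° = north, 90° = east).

The pressure-gradient force points toward the northwest (bearing 315°).
Geostrophic balance: in the Southern Hemisphere the Coriolis force deflects motion to the left, so the geostrophic wind blows 90° to the left of the pressure-gradient force (low pressure on the right).
Rotating 315° by 90° counterclockwise gives 225° — the wind blows toward the southwest.

225°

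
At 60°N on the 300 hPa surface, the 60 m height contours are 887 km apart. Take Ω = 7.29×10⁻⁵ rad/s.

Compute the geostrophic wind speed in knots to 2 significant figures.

10 knots

Coriolis parameter at 60°N:
f = 2Ω sin φ = 2 × 7.29×10⁻⁵ × sin 60° = 1.26×10⁻⁴ s⁻¹
Height gradient: |∂Z/∂n| = 60 m / 887000 m = 6.76×10⁻⁵
On a pressure surface, geostrophic balance gives V_g = (g/f)|∂Z/∂n|:
V_g = 9.81 × 6.76×10⁻⁵ / 1.26×10⁻⁴ = 5.26 m/s
Converting: 5.26 m/s × 1.944 = 10 knots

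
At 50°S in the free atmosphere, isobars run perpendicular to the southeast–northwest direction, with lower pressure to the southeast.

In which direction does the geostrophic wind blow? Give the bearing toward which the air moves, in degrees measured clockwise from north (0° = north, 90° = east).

The pressure-gradient force points toward the southeast (bearing 135°).
Geostrophic balance: in the Southern Hemisphere the Coriolis force deflects motion to the left, so the geostrophic wind blows 90° to the left of the pressure-gradient force (low pressure on the right).
Rotating 135° by 90° counterclockwise gives 045° — the wind blows toward the northeast.

045°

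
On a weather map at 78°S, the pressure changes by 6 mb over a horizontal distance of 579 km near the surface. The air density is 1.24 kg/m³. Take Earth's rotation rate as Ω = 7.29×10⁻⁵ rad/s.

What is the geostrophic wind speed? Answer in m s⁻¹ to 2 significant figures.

5.9 m s⁻¹

Coriolis parameter at 78°S:
f = 2Ω sin φ = 2 × 7.29×10⁻⁵ × sin 78° = 1.43×10⁻⁴ s⁻¹
Pressure gradient: |∂P/∂n| = 600 Pa / 579000 m = 1.04×10⁻³ Pa/m
Geostrophic balance (pressure-gradient force = Coriolis force):
V_g = (1/(fρ)) |∂P/∂n| = 1.04×10⁻³ / (1.43×10⁻⁴ × 1.24) = 5.86 m/s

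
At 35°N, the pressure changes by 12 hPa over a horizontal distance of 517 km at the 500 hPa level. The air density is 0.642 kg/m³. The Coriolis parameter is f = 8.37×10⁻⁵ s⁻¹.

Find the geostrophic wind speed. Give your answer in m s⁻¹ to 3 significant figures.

43.2 m s⁻¹

Pressure gradient: |∂P/∂n| = 1200 Pa / 517000 m = 2.32×10⁻³ Pa/m
Geostrophic balance (pressure-gradient force = Coriolis force):
V_g = (1/(fρ)) |∂P/∂n| = 2.32×10⁻³ / (8.37×10⁻⁵ × 0.642) = 43.2 m/s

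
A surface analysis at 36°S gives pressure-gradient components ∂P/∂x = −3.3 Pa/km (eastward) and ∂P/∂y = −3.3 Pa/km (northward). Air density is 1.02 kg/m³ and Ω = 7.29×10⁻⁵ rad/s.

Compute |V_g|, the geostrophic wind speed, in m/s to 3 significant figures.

Coriolis parameter at 36°S:
f = 2Ω sin φ = 2 × 7.29×10⁻⁵ × sin 36° = 8.57×10⁻⁵ s⁻¹
In the Southern Hemisphere f is negative: f = −8.57×10⁻⁵ s⁻¹.
Component geostrophic relations (x east, y north):
u_g = −(1/(fρ)) ∂P/∂y,  v_g = (1/(fρ)) ∂P/∂x
u_g = −(−3.3×10⁻³)/(−8.57×10⁻⁵ × 1.02) = −37.8 m/s;  v_g = (−3.3×10⁻³)/(−8.57×10⁻⁵ × 1.02) = 37.8 m/s
|V_g| = √(u_g² + v_g²) = 53.4 m/s

53.4 m/s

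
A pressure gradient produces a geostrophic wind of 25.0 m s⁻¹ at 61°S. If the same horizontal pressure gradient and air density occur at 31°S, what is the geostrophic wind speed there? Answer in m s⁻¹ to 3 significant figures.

42.5 m s⁻¹

With the same pressure gradient and density, V_g ∝ 1/f ∝ 1/sin φ.
V₂ = V₁ · sin φ₁ / sin φ₂ = 25.0 × sin 61° / sin 31°
V₂ = 25.0 × 0.8746/0.5150 = 42.5 m s⁻¹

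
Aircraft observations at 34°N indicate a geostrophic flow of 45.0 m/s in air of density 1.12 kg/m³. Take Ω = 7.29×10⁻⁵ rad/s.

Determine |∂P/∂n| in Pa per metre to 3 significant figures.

Coriolis parameter at 34°N:
f = 2Ω sin φ = 2 × 7.29×10⁻⁵ × sin 34° = 8.15×10⁻⁵ s⁻¹
Geostrophic balance rearranged: |∂P/∂n| = f ρ V_g
|∂P/∂n| = 8.15×10⁻⁵ × 1.12 × 45.0 = 4.11×10⁻³ Pa/m

4.11×10⁻³ Pa/m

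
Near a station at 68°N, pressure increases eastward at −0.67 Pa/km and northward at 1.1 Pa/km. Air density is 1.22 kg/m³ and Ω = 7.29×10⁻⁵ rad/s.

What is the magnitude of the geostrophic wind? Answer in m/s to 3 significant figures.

7.81 m/s

Coriolis parameter at 68°N:
f = 2Ω sin φ = 2 × 7.29×10⁻⁵ × sin 68° = 1.35×10⁻⁴ s⁻¹
Component geostrophic relations (x east, y north):
u_g = −(1/(fρ)) ∂P/∂y,  v_g = (1/(fρ)) ∂P/∂x
u_g = −(1.1×10⁻³)/(1.35×10⁻⁴ × 1.22) = −6.67 m/s;  v_g = (−0.67×10⁻³)/(1.35×10⁻⁴ × 1.22) = −4.06 m/s
|V_g| = √(u_g² + v_g²) = 7.81 m/s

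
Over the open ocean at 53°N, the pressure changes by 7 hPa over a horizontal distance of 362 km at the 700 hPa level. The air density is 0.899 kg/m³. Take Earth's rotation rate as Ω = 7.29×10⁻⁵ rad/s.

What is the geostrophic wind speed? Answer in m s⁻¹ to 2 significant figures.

18 m s⁻¹

Coriolis parameter at 53°N:
f = 2Ω sin φ = 2 × 7.29×10⁻⁵ × sin 53° = 1.16×10⁻⁴ s⁻¹
Pressure gradient: |∂P/∂n| = 700 Pa / 362000 m = 1.93×10⁻³ Pa/m
Geostrophic balance (pressure-gradient force = Coriolis force):
V_g = (1/(fρ)) |∂P/∂n| = 1.93×10⁻³ / (1.16×10⁻⁴ × 0.899) = 18.5 m/s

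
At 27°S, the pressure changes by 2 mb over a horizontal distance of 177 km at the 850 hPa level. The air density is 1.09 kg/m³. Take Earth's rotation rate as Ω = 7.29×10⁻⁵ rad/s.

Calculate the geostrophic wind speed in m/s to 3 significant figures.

15.7 m/s

Coriolis parameter at 27°S:
f = 2Ω sin φ = 2 × 7.29×10⁻⁵ × sin 27° = 6.62×10⁻⁵ s⁻¹
Pressure gradient: |∂P/∂n| = 200 Pa / 177000 m = 1.13×10⁻³ Pa/m
Geostrophic balance (pressure-gradient force = Coriolis force):
V_g = (1/(fρ)) |∂P/∂n| = 1.13×10⁻³ / (6.62×10⁻⁵ × 1.09) = 15.7 m/s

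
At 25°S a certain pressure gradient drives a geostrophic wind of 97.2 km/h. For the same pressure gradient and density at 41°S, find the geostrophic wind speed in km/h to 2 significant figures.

63 km/h

With the same pressure gradient and density, V_g ∝ 1/f ∝ 1/sin φ.
V₂ = V₁ · sin φ₁ / sin φ₂ = 97.2 × sin 25° / sin 41°
V₂ = 97.2 × 0.4226/0.6561 = 63 km/h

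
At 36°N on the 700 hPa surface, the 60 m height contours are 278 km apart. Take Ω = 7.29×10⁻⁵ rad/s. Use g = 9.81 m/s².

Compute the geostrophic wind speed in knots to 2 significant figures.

Coriolis parameter at 36°N:
f = 2Ω sin φ = 2 × 7.29×10⁻⁵ × sin 36° = 8.57×10⁻⁵ s⁻¹
Height gradient: |∂Z/∂n| = 60 m / 278000 m = 2.16×10⁻⁴
On a pressure surface, geostrophic balance gives V_g = (g/f)|∂Z/∂n|:
V_g = 9.81 × 2.16×10⁻⁴ / 8.57×10⁻⁵ = 24.7 m/s
Converting: 24.7 m/s × 1.944 = 48 knots

48 knots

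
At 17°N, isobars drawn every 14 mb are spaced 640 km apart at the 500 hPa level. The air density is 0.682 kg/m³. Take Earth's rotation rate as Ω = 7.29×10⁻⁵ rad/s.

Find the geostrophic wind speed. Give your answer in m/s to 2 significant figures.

75 m/s

Coriolis parameter at 17°N:
f = 2Ω sin φ = 2 × 7.29×10⁻⁵ × sin 17° = 4.26×10⁻⁵ s⁻¹
Pressure gradient: |∂P/∂n| = 1400 Pa / 640000 m = 2.19×10⁻³ Pa/m
Geostrophic balance (pressure-gradient force = Coriolis force):
V_g = (1/(fρ)) |∂P/∂n| = 2.19×10⁻³ / (4.26×10⁻⁵ × 0.682) = 75.2 m/s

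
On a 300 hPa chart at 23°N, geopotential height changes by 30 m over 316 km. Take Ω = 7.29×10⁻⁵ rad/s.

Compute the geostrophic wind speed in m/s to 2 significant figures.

Coriolis parameter at 23°N:
f = 2Ω sin φ = 2 × 7.29×10⁻⁵ × sin 23° = 5.70×10⁻⁵ s⁻¹
Height gradient: |∂Z/∂n| = 30 m / 316000 m = 9.49×10⁻⁵
On a pressure surface, geostrophic balance gives V_g = (g/f)|∂Z/∂n|:
V_g = 9.81 × 9.49×10⁻⁵ / 5.70×10⁻⁵ = 16.3 m/s

16 m/s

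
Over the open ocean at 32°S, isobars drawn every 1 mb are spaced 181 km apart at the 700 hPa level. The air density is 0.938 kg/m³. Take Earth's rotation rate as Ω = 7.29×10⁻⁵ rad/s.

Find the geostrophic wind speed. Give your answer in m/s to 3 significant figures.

7.62 m/s

Coriolis parameter at 32°S:
f = 2Ω sin φ = 2 × 7.29×10⁻⁵ × sin 32° = 7.73×10⁻⁵ s⁻¹
Pressure gradient: |∂P/∂n| = 100 Pa / 181000 m = 5.52×10⁻⁴ Pa/m
Geostrophic balance (pressure-gradient force = Coriolis force):
V_g = (1/(fρ)) |∂P/∂n| = 5.52×10⁻⁴ / (7.73×10⁻⁵ × 0.938) = 7.62 m/s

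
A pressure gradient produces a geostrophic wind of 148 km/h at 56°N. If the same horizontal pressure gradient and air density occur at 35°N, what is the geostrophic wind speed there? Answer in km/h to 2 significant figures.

With the same pressure gradient and density, V_g ∝ 1/f ∝ 1/sin φ.
V₂ = V₁ · sin φ₁ / sin φ₂ = 148 × sin 56° / sin 35°
V₂ = 148 × 0.8290/0.5736 = 210 km/h

210 km/h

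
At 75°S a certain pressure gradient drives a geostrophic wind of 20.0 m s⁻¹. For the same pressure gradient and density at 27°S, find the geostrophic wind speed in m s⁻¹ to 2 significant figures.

With the same pressure gradient and density, V_g ∝ 1/f ∝ 1/sin φ.
V₂ = V₁ · sin φ₁ / sin φ₂ = 20.0 × sin 75° / sin 27°
V₂ = 20.0 × 0.9659/0.4540 = 43 m s⁻¹

43 m s⁻¹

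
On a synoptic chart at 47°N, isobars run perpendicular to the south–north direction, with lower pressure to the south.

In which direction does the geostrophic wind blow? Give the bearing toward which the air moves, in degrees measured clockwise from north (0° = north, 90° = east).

270°

The pressure-gradient force points toward the south (bearing 180°).
Geostrophic balance: in the Northern Hemisphere the Coriolis force deflects motion to the right, so the geostrophic wind blows 90° to the right of the pressure-gradient force (low pressure on the left).
Rotating 180° by 90° clockwise gives 270° — the wind blows toward the west.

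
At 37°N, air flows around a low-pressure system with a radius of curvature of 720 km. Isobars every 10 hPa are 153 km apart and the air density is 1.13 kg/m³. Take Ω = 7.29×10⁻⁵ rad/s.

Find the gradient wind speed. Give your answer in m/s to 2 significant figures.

40 m/s

Coriolis parameter at 37°N:
f = 2Ω sin φ = 2 × 7.29×10⁻⁵ × sin 37° = 8.77×10⁻⁵ s⁻¹
Pressure gradient: |∂P/∂n| = 1000 Pa / 153000 m = 6.54×10⁻³ Pa/m
Geostrophic speed: V_g = |∂P/∂n|/(fρ) = 6.54×10⁻³/(8.77×10⁻⁵ × 1.13) = 65.9 m/s
Around a low, centrifugal force acts outward with Coriolis, so pressure-gradient force balances both:
(1/ρ)|∂P/∂n| = fV + V²/R  →  V² + fR·V − fR·V_g = 0
With fR = 8.77×10⁻⁵ × 720×10³ m = 63.2 m/s:
V = [−fR + √((fR)² + 4 fR V_g)]/2 = [−63.2 + √(63.2² + 4×63.2×65.9)]/2 = 40.3 m/s
Subgeostrophic (V < V_g = 65.9 m/s), as expected around a low.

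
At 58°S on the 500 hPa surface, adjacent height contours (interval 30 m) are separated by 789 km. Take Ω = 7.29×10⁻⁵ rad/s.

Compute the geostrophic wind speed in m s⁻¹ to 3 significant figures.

Coriolis parameter at 58°S:
f = 2Ω sin φ = 2 × 7.29×10⁻⁵ × sin 58° = 1.24×10⁻⁴ s⁻¹
Height gradient: |∂Z/∂n| = 30 m / 789000 m = 3.80×10⁻⁵
On a pressure surface, geostrophic balance gives V_g = (g/f)|∂Z/∂n|:
V_g = 9.81 × 3.80×10⁻⁵ / 1.24×10⁻⁴ = 3.02 m/s

3.02 m s⁻¹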